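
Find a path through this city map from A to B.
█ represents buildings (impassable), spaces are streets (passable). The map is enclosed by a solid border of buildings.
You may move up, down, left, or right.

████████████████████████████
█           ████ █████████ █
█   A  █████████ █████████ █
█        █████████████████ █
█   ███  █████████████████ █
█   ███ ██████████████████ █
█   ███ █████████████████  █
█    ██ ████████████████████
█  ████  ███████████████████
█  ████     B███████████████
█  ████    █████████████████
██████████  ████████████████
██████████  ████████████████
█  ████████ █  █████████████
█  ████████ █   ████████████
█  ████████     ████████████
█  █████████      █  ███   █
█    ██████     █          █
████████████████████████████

Finding the shortest path from A to B:
Movement: cardinal only
Path length: 15 steps
Directions: down → right → right → right → down → down → down → down → down → down → right → right → right → right → right

Solution:

████████████████████████████
█           ████ █████████ █
█   A  █████████ █████████ █
█   ↳→→↓ █████████████████ █
█   ███↓ █████████████████ █
█   ███↓██████████████████ █
█   ███↓█████████████████  █
█    ██↓████████████████████
█  ████↓ ███████████████████
█  ████↳→→→→B███████████████
█  ████    █████████████████
██████████  ████████████████
██████████  ████████████████
█  ████████ █  █████████████
█  ████████ █   ████████████
█  ████████     ████████████
█  █████████      █  ███   █
█    ██████     █          █
████████████████████████████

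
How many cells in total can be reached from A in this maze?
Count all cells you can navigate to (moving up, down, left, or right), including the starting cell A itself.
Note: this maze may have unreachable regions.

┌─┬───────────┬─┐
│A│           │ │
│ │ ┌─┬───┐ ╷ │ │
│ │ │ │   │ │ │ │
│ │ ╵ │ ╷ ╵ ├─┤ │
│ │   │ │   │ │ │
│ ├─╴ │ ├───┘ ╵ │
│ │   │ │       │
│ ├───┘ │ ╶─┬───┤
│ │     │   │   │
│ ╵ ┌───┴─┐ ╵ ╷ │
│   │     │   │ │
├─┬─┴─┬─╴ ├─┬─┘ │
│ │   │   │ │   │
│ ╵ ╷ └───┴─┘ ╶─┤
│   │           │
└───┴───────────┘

Using BFS/flood-fill to find all reachable cells from A:
Maze size: 8 × 8 = 64 total cells
34 cell(s) are walled off and cannot be reached from A.
Reachable cells: 30

Reachable region (· marks reachable cells):

┌─┬───────────┬─┐
│A│· · · · · ·│ │
│ │ ┌─┬───┐ ╷ │ │
│·│·│·│· ·│·│·│ │
│ │ ╵ │ ╷ ╵ ├─┤ │
│·│· ·│·│· ·│ │ │
│ ├─╴ │ ├───┘ ╵ │
│·│· ·│·│       │
│ ├───┘ │ ╶─┬───┤
│·│· · ·│   │   │
│ ╵ ┌───┴─┐ ╵ ╷ │
│· ·│     │   │ │
├─┬─┴─┬─╴ ├─┬─┘ │
│ │   │   │ │   │
│ ╵ ╷ └───┴─┘ ╶─┤
│   │           │
└───┴───────────┘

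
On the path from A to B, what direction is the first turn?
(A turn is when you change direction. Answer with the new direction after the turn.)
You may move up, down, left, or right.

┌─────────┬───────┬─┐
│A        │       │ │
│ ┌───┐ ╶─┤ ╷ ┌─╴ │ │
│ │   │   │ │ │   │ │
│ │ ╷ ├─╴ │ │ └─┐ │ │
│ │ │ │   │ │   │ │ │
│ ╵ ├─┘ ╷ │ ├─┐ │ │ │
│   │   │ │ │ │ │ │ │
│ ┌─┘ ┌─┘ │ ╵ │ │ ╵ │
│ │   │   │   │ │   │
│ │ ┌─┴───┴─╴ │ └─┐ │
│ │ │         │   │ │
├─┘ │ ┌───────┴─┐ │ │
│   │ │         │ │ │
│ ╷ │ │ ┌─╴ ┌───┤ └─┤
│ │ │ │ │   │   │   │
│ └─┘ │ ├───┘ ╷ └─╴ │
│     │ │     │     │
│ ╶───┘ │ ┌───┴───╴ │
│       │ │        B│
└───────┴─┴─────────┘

Directions: right, right, right, down, right, down, left, down, left, down, left, down, down, left, down, down, right, right, up, up, up, right, right, right, right, up, left, up, up, up, up, right, down, down, right, down, down, down, right, down, down, right, down, down
First turn direction: down

Solution:

┌─────────┬───────┬─┐
│A → → ↓  │↱ ↓    │ │
│ ┌───┐ ╶─┤ ╷ ┌─╴ │ │
│ │   │↳ ↓│↑│↓│   │ │
│ │ ╷ ├─╴ │ │ └─┐ │ │
│ │ │ │↓ ↲│↑│↳ ↓│ │ │
│ ╵ ├─┘ ╷ │ ├─┐ │ │ │
│   │↓ ↲│ │↑│ │↓│ │ │
│ ┌─┘ ┌─┘ │ ╵ │ │ ╵ │
│ │↓ ↲│   │↑ ↰│↓│   │
│ │ ┌─┴───┴─╴ │ └─┐ │
│ │↓│↱ → → → ↑│↳ ↓│ │
├─┘ │ ┌───────┴─┐ │ │
│↓ ↲│↑│         │↓│ │
│ ╷ │ │ ┌─╴ ┌───┤ └─┤
│↓│ │↑│ │   │   │↳ ↓│
│ └─┘ │ ├───┘ ╷ └─╴ │
│↳ → ↑│ │     │    ↓│
│ ╶───┘ │ ┌───┴───╴ │
│       │ │        B│
└───────┴─┴─────────┘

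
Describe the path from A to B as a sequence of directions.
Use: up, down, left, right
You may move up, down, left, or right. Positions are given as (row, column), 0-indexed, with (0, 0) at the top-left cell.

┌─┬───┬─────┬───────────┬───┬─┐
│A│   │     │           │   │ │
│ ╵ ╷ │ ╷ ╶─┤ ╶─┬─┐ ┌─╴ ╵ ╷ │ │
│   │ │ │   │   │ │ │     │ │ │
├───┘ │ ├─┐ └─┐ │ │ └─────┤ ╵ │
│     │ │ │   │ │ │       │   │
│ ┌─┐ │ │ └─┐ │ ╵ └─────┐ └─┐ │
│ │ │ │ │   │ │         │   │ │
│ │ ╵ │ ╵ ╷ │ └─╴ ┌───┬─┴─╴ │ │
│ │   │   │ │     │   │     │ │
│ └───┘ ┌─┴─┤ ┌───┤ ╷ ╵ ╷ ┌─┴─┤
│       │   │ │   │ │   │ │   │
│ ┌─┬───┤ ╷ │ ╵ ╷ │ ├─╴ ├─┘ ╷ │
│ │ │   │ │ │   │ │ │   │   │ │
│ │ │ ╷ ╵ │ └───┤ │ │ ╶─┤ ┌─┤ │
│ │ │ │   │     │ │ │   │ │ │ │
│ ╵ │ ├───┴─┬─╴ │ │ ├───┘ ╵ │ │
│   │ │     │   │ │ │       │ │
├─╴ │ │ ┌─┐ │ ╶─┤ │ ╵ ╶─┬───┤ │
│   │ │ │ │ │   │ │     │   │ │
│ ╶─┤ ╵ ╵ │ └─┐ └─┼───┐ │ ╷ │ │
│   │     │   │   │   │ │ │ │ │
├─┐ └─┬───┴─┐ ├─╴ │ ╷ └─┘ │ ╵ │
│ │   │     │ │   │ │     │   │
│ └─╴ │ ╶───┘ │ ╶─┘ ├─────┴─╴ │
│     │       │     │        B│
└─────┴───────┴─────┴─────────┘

Finding the path and converting it to directions:
Path through cells: (0,0) → (1,0) → (1,1) → (0,1) → (0,2) → (1,2) → (2,2) → (2,1) → (2,0) → (3,0) → (4,0) → (5,0) → (5,1) → (5,2) → (5,3) → (4,3) → (3,3) → (2,3) → (1,3) → (0,3) → (0,4) → (1,4) → (1,5) → (2,5) → (2,6) → (3,6) → (4,6) → (4,7) → (4,8) → (3,8) → (3,7) → (2,7) → (1,7) → (1,6) → (0,6) → (0,7) → (0,8) → (0,9) → (1,9) → (2,9) → (2,10) → (2,11) → (2,12) → (3,12) → (3,13) → (4,13) → (4,12) → (4,11) → (5,11) → (5,10) → (4,10) → (4,9) → (5,9) → (6,9) → (7,9) → (8,9) → (9,9) → (9,10) → (8,10) → (8,11) → (8,12) → (7,12) → (6,12) → (6,13) → (5,13) → (5,14) → (6,14) → (7,14) → (8,14) → (9,14) → (10,14) → (11,14) → (12,14)
Directions: down, right, up, right, down, down, left, left, down, down, down, right, right, right, up, up, up, up, up, right, down, right, down, right, down, down, right, right, up, left, up, up, left, up, right, right, right, down, down, right, right, right, down, right, down, left, left, down, left, up, left, down, down, down, down, down, right, up, right, right, up, up, right, up, right, down, down, down, down, down, down, down

Solution:

┌─┬───┬─────┬───────────┬───┬─┐
│A│↱ ↓│↱ ↓  │↱ → → ↓    │   │ │
│ ╵ ╷ │ ╷ ╶─┤ ╶─┬─┐ ┌─╴ ╵ ╷ │ │
│↳ ↑│↓│↑│↳ ↓│↑ ↰│ │↓│     │ │ │
├───┘ │ ├─┐ └─┐ │ │ └─────┤ ╵ │
│↓ ← ↲│↑│ │↳ ↓│↑│ │↳ → → ↓│   │
│ ┌─┐ │ │ └─┐ │ ╵ └─────┐ └─┐ │
│↓│ │ │↑│   │↓│↑ ↰      │↳ ↓│ │
│ │ ╵ │ ╵ ╷ │ └─╴ ┌───┬─┴─╴ │ │
│↓│   │↑  │ │↳ → ↑│↓ ↰│↓ ← ↲│ │
│ └───┘ ┌─┴─┤ ┌───┤ ╷ ╵ ╷ ┌─┴─┤
│↳ → → ↑│   │ │   │↓│↑ ↲│ │↱ ↓│
│ ┌─┬───┤ ╷ │ ╵ ╷ │ ├─╴ ├─┘ ╷ │
│ │ │   │ │ │   │ │↓│   │↱ ↑│↓│
│ │ │ ╷ ╵ │ └───┤ │ │ ╶─┤ ┌─┤ │
│ │ │ │   │     │ │↓│   │↑│ │↓│
│ ╵ │ ├───┴─┬─╴ │ │ ├───┘ ╵ │ │
│   │ │     │   │ │↓│↱ → ↑  │↓│
├─╴ │ │ ┌─┐ │ ╶─┤ │ ╵ ╶─┬───┤ │
│   │ │ │ │ │   │ │↳ ↑  │   │↓│
│ ╶─┤ ╵ ╵ │ └─┐ └─┼───┐ │ ╷ │ │
│   │     │   │   │   │ │ │ │↓│
├─┐ └─┬───┴─┐ ├─╴ │ ╷ └─┘ │ ╵ │
│ │   │     │ │   │ │     │  ↓│
│ └─╴ │ ╶───┘ │ ╶─┘ ├─────┴─╴ │
│     │       │     │        B│
└─────┴───────┴─────┴─────────┘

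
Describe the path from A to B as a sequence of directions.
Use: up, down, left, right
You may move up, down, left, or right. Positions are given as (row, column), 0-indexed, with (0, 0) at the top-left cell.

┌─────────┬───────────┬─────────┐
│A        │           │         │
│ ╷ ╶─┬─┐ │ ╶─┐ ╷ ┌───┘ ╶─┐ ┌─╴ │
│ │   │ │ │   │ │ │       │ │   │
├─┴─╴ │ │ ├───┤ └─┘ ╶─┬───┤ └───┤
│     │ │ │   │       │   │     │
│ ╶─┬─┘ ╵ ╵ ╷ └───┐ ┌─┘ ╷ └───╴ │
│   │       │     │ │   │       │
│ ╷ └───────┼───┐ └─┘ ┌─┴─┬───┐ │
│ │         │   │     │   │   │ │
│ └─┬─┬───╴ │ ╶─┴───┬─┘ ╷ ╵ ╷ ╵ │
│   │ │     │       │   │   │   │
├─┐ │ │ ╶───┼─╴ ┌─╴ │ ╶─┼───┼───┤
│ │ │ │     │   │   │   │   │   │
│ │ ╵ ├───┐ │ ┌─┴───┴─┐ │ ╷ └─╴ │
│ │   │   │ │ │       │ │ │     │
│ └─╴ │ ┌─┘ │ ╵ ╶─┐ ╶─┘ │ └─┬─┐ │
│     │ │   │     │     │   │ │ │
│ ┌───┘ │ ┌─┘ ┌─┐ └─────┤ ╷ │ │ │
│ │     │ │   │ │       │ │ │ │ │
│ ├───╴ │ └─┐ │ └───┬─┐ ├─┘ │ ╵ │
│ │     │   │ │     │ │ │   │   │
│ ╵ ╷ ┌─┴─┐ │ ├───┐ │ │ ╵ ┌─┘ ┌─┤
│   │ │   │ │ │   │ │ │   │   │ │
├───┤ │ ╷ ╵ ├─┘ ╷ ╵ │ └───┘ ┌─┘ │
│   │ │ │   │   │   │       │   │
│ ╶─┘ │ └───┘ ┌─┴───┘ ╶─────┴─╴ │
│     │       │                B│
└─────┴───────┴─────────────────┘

Finding the path and converting it to directions:
Path through cells: (0,0) → (0,1) → (0,2) → (0,3) → (0,4) → (1,4) → (2,4) → (3,4) → (3,5) → (2,5) → (2,6) → (3,6) → (3,7) → (3,8) → (4,8) → (4,9) → (4,10) → (3,10) → (3,11) → (2,11) → (2,12) → (3,12) → (3,13) → (3,14) → (3,15) → (4,15) → (5,15) → (5,14) → (4,14) → (4,13) → (5,13) → (5,12) → (4,12) → (4,11) → (5,11) → (5,10) → (6,10) → (6,11) → (7,11) → (8,11) → (8,10) → (8,9) → (7,9) → (7,8) → (7,7) → (8,7) → (8,8) → (9,8) → (9,9) → (9,10) → (9,11) → (10,11) → (11,11) → (11,12) → (10,12) → (10,13) → (9,13) → (8,13) → (8,12) → (7,12) → (6,12) → (6,13) → (7,13) → (7,14) → (7,15) → (8,15) → (9,15) → (10,15) → (10,14) → (11,14) → (11,13) → (12,13) → (12,12) → (12,11) → (12,10) → (13,10) → (13,11) → (13,12) → (13,13) → (13,14) → (13,15)
Directions: right, right, right, right, down, down, down, right, up, right, down, right, right, down, right, right, up, right, up, right, down, right, right, right, down, down, left, up, left, down, left, up, left, down, left, down, right, down, down, left, left, up, left, left, down, right, down, right, right, right, down, down, right, up, right, up, up, left, up, up, right, down, right, right, down, down, down, left, down, left, down, left, left, left, down, right, right, right, right, right

Solution:

┌─────────┬───────────┬─────────┐
│A → → → ↓│           │         │
│ ╷ ╶─┬─┐ │ ╶─┐ ╷ ┌───┘ ╶─┐ ┌─╴ │
│ │   │ │↓│   │ │ │       │ │   │
├─┴─╴ │ │ ├───┤ └─┘ ╶─┬───┤ └───┤
│     │ │↓│↱ ↓│       │↱ ↓│     │
│ ╶─┬─┘ ╵ ╵ ╷ └───┐ ┌─┘ ╷ └───╴ │
│   │    ↳ ↑│↳ → ↓│ │↱ ↑│↳ → → ↓│
│ ╷ └───────┼───┐ └─┘ ┌─┴─┬───┐ │
│ │         │   │↳ → ↑│↓ ↰│↓ ↰│↓│
│ └─┬─┬───╴ │ ╶─┴───┬─┘ ╷ ╵ ╷ ╵ │
│   │ │     │       │↓ ↲│↑ ↲│↑ ↲│
├─┐ │ │ ╶───┼─╴ ┌─╴ │ ╶─┼───┼───┤
│ │ │ │     │   │   │↳ ↓│↱ ↓│   │
│ │ ╵ ├───┐ │ ┌─┴───┴─┐ │ ╷ └─╴ │
│ │   │   │ │ │↓ ← ↰  │↓│↑│↳ → ↓│
│ └─╴ │ ┌─┘ │ ╵ ╶─┐ ╶─┘ │ └─┬─┐ │
│     │ │   │  ↳ ↓│↑ ← ↲│↑ ↰│ │↓│
│ ┌───┘ │ ┌─┘ ┌─┐ └─────┤ ╷ │ │ │
│ │     │ │   │ │↳ → → ↓│ │↑│ │↓│
│ ├───╴ │ └─┐ │ └───┬─┐ ├─┘ │ ╵ │
│ │     │   │ │     │ │↓│↱ ↑│↓ ↲│
│ ╵ ╷ ┌─┴─┐ │ ├───┐ │ │ ╵ ┌─┘ ┌─┤
│   │ │   │ │ │   │ │ │↳ ↑│↓ ↲│ │
├───┤ │ ╷ ╵ ├─┘ ╷ ╵ │ └───┘ ┌─┘ │
│   │ │ │   │   │   │↓ ← ← ↲│   │
│ ╶─┘ │ └───┘ ┌─┴───┘ ╶─────┴─╴ │
│     │       │      ↳ → → → → B│
└─────┴───────┴─────────────────┘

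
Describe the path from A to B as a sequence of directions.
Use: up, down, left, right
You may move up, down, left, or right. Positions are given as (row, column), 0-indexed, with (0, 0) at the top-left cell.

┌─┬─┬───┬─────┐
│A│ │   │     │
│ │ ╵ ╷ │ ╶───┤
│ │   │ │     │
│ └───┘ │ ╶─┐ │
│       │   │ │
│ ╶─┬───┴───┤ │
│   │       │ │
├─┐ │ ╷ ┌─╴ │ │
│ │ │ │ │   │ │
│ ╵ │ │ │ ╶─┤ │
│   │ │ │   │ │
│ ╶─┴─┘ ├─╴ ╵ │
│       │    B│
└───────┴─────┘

Finding the path and converting it to directions:
Path through cells: (0,0) → (1,0) → (2,0) → (3,0) → (3,1) → (4,1) → (5,1) → (5,0) → (6,0) → (6,1) → (6,2) → (6,3) → (5,3) → (4,3) → (3,3) → (3,4) → (3,5) → (4,5) → (4,4) → (5,4) → (5,5) → (6,5) → (6,6)
Directions: down, down, down, right, down, down, left, down, right, right, right, up, up, up, right, right, down, left, down, right, down, right

Solution:

┌─┬─┬───┬─────┐
│A│ │   │     │
│ │ ╵ ╷ │ ╶───┤
│↓│   │ │     │
│ └───┘ │ ╶─┐ │
│↓      │   │ │
│ ╶─┬───┴───┤ │
│↳ ↓│  ↱ → ↓│ │
├─┐ │ ╷ ┌─╴ │ │
│ │↓│ │↑│↓ ↲│ │
│ ╵ │ │ │ ╶─┤ │
│↓ ↲│ │↑│↳ ↓│ │
│ ╶─┴─┘ ├─╴ ╵ │
│↳ → → ↑│  ↳ B│
└───────┴─────┘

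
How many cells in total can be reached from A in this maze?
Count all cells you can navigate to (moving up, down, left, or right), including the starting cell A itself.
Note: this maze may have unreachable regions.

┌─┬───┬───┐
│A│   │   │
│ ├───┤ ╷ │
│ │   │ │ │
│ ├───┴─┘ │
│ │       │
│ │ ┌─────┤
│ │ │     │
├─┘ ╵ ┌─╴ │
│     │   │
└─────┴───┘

Using BFS/flood-fill to find all reachable cells from A:
Maze size: 5 × 5 = 25 total cells
21 cell(s) are walled off and cannot be reached from A.
Reachable cells: 4

Reachable region (· marks reachable cells):

┌─┬───┬───┐
│A│   │   │
│ ├───┤ ╷ │
│·│   │ │ │
│ ├───┴─┘ │
│·│       │
│ │ ┌─────┤
│·│ │     │
├─┘ ╵ ┌─╴ │
│     │   │
└─────┴───┘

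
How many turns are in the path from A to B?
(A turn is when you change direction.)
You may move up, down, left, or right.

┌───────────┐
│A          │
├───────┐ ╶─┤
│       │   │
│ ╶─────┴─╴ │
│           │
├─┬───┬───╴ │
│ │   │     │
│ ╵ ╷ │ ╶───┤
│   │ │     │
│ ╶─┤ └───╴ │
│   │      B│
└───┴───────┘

Directions: right, right, right, right, down, right, down, down, left, left, down, right, right, down
Number of turns: 7

Solution:

┌───────────┐
│A → → → ↓  │
├───────┐ ╶─┤
│       │↳ ↓│
│ ╶─────┴─╴ │
│          ↓│
├─┬───┬───╴ │
│ │   │↓ ← ↲│
│ ╵ ╷ │ ╶───┤
│   │ │↳ → ↓│
│ ╶─┤ └───╴ │
│   │      B│
└───┴───────┘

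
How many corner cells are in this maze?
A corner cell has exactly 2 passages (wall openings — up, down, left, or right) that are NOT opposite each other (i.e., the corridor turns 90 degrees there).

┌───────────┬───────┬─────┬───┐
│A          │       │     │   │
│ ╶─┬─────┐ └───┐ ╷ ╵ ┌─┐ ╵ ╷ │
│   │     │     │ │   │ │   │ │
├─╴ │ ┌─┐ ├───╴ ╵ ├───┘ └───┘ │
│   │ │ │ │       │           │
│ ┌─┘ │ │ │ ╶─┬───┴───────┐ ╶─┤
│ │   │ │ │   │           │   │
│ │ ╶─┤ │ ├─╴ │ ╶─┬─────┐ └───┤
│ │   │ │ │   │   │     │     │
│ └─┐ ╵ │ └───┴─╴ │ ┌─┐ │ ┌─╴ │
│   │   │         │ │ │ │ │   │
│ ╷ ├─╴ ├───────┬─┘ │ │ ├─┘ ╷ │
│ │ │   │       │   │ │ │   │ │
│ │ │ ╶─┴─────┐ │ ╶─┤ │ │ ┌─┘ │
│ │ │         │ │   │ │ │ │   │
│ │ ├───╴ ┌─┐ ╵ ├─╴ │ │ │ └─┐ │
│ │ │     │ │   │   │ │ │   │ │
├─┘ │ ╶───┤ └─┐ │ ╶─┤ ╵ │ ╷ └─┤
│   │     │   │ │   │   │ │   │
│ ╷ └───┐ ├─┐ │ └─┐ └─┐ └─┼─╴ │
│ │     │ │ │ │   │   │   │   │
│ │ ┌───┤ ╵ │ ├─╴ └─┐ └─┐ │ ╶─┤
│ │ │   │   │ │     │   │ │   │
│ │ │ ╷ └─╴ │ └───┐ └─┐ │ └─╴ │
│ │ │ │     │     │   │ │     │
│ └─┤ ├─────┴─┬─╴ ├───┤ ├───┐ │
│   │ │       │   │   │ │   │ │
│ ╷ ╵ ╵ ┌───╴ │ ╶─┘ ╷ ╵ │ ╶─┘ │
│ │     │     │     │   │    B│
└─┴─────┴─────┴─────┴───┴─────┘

Counting corner cells (2 non-opposite passages):
Total corners: 108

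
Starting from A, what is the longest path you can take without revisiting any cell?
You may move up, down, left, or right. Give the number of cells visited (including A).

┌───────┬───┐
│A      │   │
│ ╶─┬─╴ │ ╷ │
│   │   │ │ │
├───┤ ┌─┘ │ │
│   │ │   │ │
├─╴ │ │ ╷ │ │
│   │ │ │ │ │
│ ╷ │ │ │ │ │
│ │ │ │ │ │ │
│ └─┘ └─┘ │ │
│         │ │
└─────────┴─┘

Finding longest simple path using DFS:
Start: (0, 0)
Longest path visits 23 cells
Path: A → right → right → right → down → left → down → down → down → down → right → right → up → up → up → up → up → right → down → down → down → down → down

Solution:

┌───────┬───┐
│A → → ↓│↱ ↓│
│ ╶─┬─╴ │ ╷ │
│   │↓ ↲│↑│↓│
├───┤ ┌─┘ │ │
│   │↓│  ↑│↓│
├─╴ │ │ ╷ │ │
│   │↓│ │↑│↓│
│ ╷ │ │ │ │ │
│ │ │↓│ │↑│↓│
│ └─┘ └─┘ │ │
│    ↳ → ↑│B│
└─────────┴─┘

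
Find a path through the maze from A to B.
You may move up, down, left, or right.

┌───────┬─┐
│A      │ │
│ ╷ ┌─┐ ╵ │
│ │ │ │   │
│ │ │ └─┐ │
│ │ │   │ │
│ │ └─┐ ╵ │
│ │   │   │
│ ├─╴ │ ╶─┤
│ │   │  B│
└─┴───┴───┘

Finding the shortest path through the maze:
Path length: 10 steps
Directions: right → right → right → down → right → down → down → left → down → right

Solution:

┌───────┬─┐
│A → → ↓│ │
│ ╷ ┌─┐ ╵ │
│ │ │ │↳ ↓│
│ │ │ └─┐ │
│ │ │   │↓│
│ │ └─┐ ╵ │
│ │   │↓ ↲│
│ ├─╴ │ ╶─┤
│ │   │↳ B│
└─┴───┴───┘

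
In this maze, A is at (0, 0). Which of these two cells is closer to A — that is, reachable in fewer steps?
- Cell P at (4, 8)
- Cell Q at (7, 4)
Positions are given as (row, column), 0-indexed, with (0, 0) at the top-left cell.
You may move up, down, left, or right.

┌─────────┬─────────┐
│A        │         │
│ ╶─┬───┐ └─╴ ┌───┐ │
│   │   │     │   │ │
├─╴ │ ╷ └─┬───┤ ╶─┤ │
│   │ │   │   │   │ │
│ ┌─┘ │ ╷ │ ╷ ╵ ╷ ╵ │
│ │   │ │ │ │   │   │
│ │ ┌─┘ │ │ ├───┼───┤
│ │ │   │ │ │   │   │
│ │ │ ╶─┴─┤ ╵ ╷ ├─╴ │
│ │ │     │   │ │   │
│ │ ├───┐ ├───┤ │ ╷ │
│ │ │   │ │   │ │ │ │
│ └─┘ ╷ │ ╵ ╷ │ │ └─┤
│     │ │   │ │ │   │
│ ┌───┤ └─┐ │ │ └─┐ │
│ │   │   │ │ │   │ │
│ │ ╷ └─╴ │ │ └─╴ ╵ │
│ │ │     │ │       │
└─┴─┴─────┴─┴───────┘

Shortest path A → P at (4, 8): 42 steps
Shortest path A → Q at (7, 4): 41 steps

Q is closer (41 steps vs 42 steps).

Path to P:

┌─────────┬─────────┐
│A → → → ↓│  ↱ → → ↓│
│ ╶─┬───┐ └─╴ ┌───┐ │
│   │   │↳ → ↑│   │↓│
├─╴ │ ╷ └─┬───┤ ╶─┤ │
│   │ │   │↓ ↰│↓ ↰│↓│
│ ┌─┘ │ ╷ │ ╷ ╵ ╷ ╵ │
│ │   │ │ │↓│↑ ↲│↑ ↲│
│ │ ┌─┘ │ │ ├───┼───┤
│ │ │   │ │↓│↱ ↓│P ↰│
│ │ │ ╶─┴─┤ ╵ ╷ ├─╴ │
│ │ │     │↳ ↑│↓│↱ ↑│
│ │ ├───┐ ├───┤ │ ╷ │
│ │ │   │ │   │↓│↑│ │
│ └─┘ ╷ │ ╵ ╷ │ │ └─┤
│     │ │   │ │↓│↑ ↰│
│ ┌───┤ └─┐ │ │ └─┐ │
│ │   │   │ │ │↳ ↓│↑│
│ │ ╷ └─╴ │ │ └─╴ ╵ │
│ │ │     │ │    ↳ ↑│
└─┴─┴─────┴─┴───────┘

Path to Q:

┌─────────┬─────────┐
│A → → → ↓│  ↱ → → ↓│
│ ╶─┬───┐ └─╴ ┌───┐ │
│   │   │↳ → ↑│   │↓│
├─╴ │ ╷ └─┬───┤ ╶─┤ │
│   │ │   │↓ ↰│↓ ↰│↓│
│ ┌─┘ │ ╷ │ ╷ ╵ ╷ ╵ │
│ │   │ │ │↓│↑ ↲│↑ ↲│
│ │ ┌─┘ │ │ ├───┼───┤
│ │ │   │ │↓│↱ ↓│   │
│ │ │ ╶─┴─┤ ╵ ╷ ├─╴ │
│ │ │     │↳ ↑│↓│   │
│ │ ├───┐ ├───┤ │ ╷ │
│ │ │   │ │↓ ↰│↓│ │ │
│ └─┘ ╷ │ ╵ ╷ │ │ └─┤
│     │ │Q ↲│↑│↓│   │
│ ┌───┤ └─┐ │ │ └─┐ │
│ │   │   │ │↑│↳ ↓│ │
│ │ ╷ └─╴ │ │ └─╴ ╵ │
│ │ │     │ │↑ ← ↲  │
└─┴─┴─────┴─┴───────┘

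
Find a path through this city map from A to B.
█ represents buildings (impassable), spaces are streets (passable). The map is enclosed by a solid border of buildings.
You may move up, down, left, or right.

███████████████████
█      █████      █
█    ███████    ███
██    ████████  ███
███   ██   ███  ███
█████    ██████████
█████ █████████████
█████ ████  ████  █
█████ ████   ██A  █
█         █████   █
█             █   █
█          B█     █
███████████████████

Finding the shortest path from A to B:
Movement: cardinal only
Path length: 9 steps
Directions: down → down → down → left → left → up → left → left → down

Solution:

███████████████████
█      █████      █
█    ███████    ███
██    ████████  ███
███   ██   ███  ███
█████    ██████████
█████ █████████████
█████ ████  ████  █
█████ ████   ██A  █
█         █████↓  █
█          ↓←↰█↓  █
█          B█↑←↲  █
███████████████████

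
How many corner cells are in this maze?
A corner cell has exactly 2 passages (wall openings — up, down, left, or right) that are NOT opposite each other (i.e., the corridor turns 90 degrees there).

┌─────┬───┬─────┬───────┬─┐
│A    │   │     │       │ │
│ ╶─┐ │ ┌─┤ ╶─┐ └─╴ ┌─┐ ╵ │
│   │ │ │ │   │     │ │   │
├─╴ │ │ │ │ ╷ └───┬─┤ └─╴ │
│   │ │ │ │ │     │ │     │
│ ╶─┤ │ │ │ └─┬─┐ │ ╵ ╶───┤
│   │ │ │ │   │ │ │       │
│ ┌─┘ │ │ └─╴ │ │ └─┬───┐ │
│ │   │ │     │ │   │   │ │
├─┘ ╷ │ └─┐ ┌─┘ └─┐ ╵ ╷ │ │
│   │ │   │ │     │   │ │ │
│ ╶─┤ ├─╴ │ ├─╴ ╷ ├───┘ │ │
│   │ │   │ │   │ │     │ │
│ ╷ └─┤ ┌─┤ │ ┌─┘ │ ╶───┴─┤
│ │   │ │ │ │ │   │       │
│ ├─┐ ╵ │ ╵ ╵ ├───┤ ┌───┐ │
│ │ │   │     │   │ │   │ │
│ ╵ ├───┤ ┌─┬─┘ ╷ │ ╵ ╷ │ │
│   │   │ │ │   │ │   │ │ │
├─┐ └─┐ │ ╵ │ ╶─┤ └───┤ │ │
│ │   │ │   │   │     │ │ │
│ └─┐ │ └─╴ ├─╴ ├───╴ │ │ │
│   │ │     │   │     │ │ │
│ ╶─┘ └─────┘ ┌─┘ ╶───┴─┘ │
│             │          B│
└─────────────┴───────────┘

Counting corner cells (2 non-opposite passages):
Total corners: 75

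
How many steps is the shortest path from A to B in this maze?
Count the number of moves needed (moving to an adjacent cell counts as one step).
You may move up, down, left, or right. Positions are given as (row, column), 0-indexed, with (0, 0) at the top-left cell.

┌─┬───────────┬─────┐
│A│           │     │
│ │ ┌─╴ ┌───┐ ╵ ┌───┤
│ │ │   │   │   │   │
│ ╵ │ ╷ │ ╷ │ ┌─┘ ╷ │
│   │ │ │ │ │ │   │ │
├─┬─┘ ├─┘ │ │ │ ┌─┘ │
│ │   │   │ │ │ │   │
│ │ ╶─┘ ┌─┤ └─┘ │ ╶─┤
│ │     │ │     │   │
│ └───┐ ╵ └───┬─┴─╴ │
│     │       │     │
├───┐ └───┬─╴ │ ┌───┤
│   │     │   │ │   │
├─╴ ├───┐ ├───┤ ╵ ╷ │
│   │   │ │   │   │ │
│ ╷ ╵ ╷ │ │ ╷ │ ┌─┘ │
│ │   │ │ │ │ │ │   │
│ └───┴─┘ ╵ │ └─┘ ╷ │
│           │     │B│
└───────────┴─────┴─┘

Using BFS to find shortest path:
Start: (0, 0), End: (9, 9)
Path found:
(0,0) → (1,0) → (2,0) → (2,1) → (1,1) → (0,1) → (0,2) → (0,3) → (1,3) → (1,2) → (2,2) → (3,2) → (3,1) → (4,1) → (4,2) → (4,3) → (3,3) → (3,4) → (2,4) → (1,4) → (1,5) → (2,5) → (3,5) → (4,5) → (4,6) → (4,7) → (3,7) → (2,7) → (2,8) → (1,8) → (1,9) → (2,9) → (3,9) → (3,8) → (4,8) → (4,9) → (5,9) → (5,8) → (5,7) → (6,7) → (7,7) → (7,8) → (6,8) → (6,9) → (7,9) → (8,9) → (9,9)
Number of steps: 46

Solution:

┌─┬───────────┬─────┐
│A│↱ → ↓      │     │
│ │ ┌─╴ ┌───┐ ╵ ┌───┤
│↓│↑│↓ ↲│↱ ↓│   │↱ ↓│
│ ╵ │ ╷ │ ╷ │ ┌─┘ ╷ │
│↳ ↑│↓│ │↑│↓│ │↱ ↑│↓│
├─┬─┘ ├─┘ │ │ │ ┌─┘ │
│ │↓ ↲│↱ ↑│↓│ │↑│↓ ↲│
│ │ ╶─┘ ┌─┤ └─┘ │ ╶─┤
│ │↳ → ↑│ │↳ → ↑│↳ ↓│
│ └───┐ ╵ └───┬─┴─╴ │
│     │       │↓ ← ↲│
├───┐ └───┬─╴ │ ┌───┤
│   │     │   │↓│↱ ↓│
├─╴ ├───┐ ├───┤ ╵ ╷ │
│   │   │ │   │↳ ↑│↓│
│ ╷ ╵ ╷ │ │ ╷ │ ┌─┘ │
│ │   │ │ │ │ │ │  ↓│
│ └───┴─┘ ╵ │ └─┘ ╷ │
│           │     │B│
└───────────┴─────┴─┘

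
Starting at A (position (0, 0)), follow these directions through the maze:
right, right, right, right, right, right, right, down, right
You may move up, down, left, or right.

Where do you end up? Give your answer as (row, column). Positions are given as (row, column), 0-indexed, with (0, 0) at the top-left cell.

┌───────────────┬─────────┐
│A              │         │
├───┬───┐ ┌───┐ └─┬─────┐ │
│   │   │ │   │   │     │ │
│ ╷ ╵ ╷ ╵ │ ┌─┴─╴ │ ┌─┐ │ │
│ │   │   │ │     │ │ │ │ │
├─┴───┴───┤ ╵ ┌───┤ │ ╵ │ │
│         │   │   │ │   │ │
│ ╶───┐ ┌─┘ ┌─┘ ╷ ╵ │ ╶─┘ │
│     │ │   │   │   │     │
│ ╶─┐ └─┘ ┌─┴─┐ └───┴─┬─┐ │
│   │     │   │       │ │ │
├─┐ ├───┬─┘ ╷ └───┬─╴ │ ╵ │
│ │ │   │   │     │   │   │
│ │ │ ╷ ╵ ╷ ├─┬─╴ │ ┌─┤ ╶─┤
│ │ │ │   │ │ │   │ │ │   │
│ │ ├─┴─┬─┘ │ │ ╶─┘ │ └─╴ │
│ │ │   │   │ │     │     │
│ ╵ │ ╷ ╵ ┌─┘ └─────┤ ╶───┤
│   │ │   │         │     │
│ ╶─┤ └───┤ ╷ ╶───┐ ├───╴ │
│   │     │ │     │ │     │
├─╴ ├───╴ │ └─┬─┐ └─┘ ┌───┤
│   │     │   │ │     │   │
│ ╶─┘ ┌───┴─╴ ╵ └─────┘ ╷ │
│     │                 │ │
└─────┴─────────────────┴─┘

Following directions step by step:
Start: (0, 0)
  right: (0, 0) → (0, 1)
  right: (0, 1) → (0, 2)
  right: (0, 2) → (0, 3)
  right: (0, 3) → (0, 4)
  right: (0, 4) → (0, 5)
  right: (0, 5) → (0, 6)
  right: (0, 6) → (0, 7)
  down: (0, 7) → (1, 7)
  right: (1, 7) → (1, 8)
Final position: (1, 8)

Path taken:

┌───────────────┬─────────┐
│A → → → → → → ↓│         │
├───┬───┐ ┌───┐ └─┬─────┐ │
│   │   │ │   │↳ B│     │ │
│ ╷ ╵ ╷ ╵ │ ┌─┴─╴ │ ┌─┐ │ │
│ │   │   │ │     │ │ │ │ │
├─┴───┴───┤ ╵ ┌───┤ │ ╵ │ │
│         │   │   │ │   │ │
│ ╶───┐ ┌─┘ ┌─┘ ╷ ╵ │ ╶─┘ │
│     │ │   │   │   │     │
│ ╶─┐ └─┘ ┌─┴─┐ └───┴─┬─┐ │
│   │     │   │       │ │ │
├─┐ ├───┬─┘ ╷ └───┬─╴ │ ╵ │
│ │ │   │   │     │   │   │
│ │ │ ╷ ╵ ╷ ├─┬─╴ │ ┌─┤ ╶─┤
│ │ │ │   │ │ │   │ │ │   │
│ │ ├─┴─┬─┘ │ │ ╶─┘ │ └─╴ │
│ │ │   │   │ │     │     │
│ ╵ │ ╷ ╵ ┌─┘ └─────┤ ╶───┤
│   │ │   │         │     │
│ ╶─┤ └───┤ ╷ ╶───┐ ├───╴ │
│   │     │ │     │ │     │
├─╴ ├───╴ │ └─┬─┐ └─┘ ┌───┤
│   │     │   │ │     │   │
│ ╶─┘ ┌───┴─╴ ╵ └─────┘ ╷ │
│     │                 │ │
└─────┴─────────────────┴─┘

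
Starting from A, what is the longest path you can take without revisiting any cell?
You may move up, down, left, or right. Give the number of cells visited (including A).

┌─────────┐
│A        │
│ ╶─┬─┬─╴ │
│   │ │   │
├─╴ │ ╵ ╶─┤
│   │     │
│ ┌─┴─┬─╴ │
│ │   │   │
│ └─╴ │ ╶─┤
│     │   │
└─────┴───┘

Finding longest simple path using DFS:
Start: (0, 0)
Longest path visits 13 cells
Path: A → right → right → right → right → down → left → down → right → down → left → down → right

Solution:

┌─────────┐
│A → → → ↓│
│ ╶─┬─┬─╴ │
│   │ │↓ ↲│
├─╴ │ ╵ ╶─┤
│   │  ↳ ↓│
│ ┌─┴─┬─╴ │
│ │   │↓ ↲│
│ └─╴ │ ╶─┤
│     │↳ B│
└─────┴───┘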